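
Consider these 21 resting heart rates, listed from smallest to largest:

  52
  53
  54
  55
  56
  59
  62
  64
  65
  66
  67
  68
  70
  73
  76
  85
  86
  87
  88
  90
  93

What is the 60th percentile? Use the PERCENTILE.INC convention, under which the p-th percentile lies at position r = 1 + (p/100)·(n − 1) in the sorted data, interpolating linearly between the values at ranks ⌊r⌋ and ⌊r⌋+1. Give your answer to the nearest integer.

n = 21.
r = 1 + (60/100)·(21 − 1) = 1 + 12 = 13.
r is an integer, so P60 is the value at rank 13: 70.

70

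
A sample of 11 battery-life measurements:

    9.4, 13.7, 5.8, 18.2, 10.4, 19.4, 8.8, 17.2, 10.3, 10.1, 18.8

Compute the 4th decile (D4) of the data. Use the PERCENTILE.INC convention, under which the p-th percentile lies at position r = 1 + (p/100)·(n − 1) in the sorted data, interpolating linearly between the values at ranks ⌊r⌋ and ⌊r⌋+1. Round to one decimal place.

10.3

Sorted: 5.8, 8.8, 9.4, 10.1, 10.3, 10.4, 13.7, 17.2, 18.2, 18.8, 19.4.
n = 11.
r = 1 + (40/100)·(11 − 1) = 1 + 4 = 5.
r is an integer, so P40 is the value at rank 5: 10.3.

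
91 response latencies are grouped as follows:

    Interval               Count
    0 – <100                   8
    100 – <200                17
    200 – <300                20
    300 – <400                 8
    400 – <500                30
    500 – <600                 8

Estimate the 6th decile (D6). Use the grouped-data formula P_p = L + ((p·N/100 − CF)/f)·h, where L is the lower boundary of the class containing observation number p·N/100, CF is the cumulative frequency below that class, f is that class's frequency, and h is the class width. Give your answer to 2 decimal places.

N = 91; target position k = 60/100 · 91 = 54.6.
Cumulative frequencies: 8, 25, 45, 53, 83, 91.
Observation 54.6 falls in the class 400 – <500.
L = 400, CF = 53, f = 30, h = 100.
P60 = 400 + ((54.6 − 53)/30)·100 = 400 + 5.33333 = 405.333.

405.33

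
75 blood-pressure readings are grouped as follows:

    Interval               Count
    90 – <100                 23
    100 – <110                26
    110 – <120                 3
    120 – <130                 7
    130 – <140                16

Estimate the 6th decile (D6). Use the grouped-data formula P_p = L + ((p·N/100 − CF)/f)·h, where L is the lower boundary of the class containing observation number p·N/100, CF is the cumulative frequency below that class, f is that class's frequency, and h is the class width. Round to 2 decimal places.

N = 75; target position k = 60/100 · 75 = 45.
Cumulative frequencies: 23, 49, 52, 59, 75.
Observation 45 falls in the class 100 – <110.
L = 100, CF = 23, f = 26, h = 10.
P60 = 100 + ((45 − 23)/26)·10 = 100 + 8.46154 = 108.462.

108.46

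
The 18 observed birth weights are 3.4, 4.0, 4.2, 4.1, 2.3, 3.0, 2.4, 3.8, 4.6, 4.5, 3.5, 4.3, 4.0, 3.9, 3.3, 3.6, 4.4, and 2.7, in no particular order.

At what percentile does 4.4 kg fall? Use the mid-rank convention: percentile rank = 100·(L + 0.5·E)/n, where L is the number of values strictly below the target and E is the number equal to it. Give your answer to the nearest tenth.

86.1

Sorted: 2.3, 2.4, 2.7, 3.0, 3.3, 3.4, 3.5, 3.6, 3.8, 3.9, 4.0, 4.0, 4.1, 4.2, 4.3, 4.4, 4.5, 4.6.
Count below 4.4: L = 15; count equal: E = 1; n = 18.
Percentile rank = 100·(15 + 0.5·1)/18 = 100·15.5/18 = 86.11.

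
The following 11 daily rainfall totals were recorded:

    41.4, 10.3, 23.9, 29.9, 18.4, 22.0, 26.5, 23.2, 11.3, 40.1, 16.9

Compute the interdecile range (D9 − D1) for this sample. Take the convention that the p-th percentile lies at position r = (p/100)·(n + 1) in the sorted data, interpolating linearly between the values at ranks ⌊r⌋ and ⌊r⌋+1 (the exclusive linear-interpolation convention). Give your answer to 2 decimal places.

30.64

Sorted: 10.3, 11.3, 16.9, 18.4, 22.0, 23.2, 23.9, 26.5, 29.9, 40.1, 41.4.
n = 11.
P10: r = 1.2; ranks 1–2 are 10.3, 11.3; interpolating gives 10.5.
P90: r = 10.8; ranks 10–11 are 40.1, 41.4; interpolating gives 41.14.
Difference: 41.14 − 10.5 = 30.64.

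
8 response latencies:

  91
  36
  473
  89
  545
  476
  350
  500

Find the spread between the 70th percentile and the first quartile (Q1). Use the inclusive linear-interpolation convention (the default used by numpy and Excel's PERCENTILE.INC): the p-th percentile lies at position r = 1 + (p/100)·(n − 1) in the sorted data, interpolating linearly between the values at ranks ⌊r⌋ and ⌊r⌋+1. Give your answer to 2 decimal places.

Sorted: 36, 89, 91, 350, 473, 476, 500, 545.
n = 8.
P25: r = 2.75; ranks 2–3 are 89, 91; interpolating gives 90.5.
P70: r = 5.9; ranks 5–6 are 473, 476; interpolating gives 475.7.
Difference: 475.7 − 90.5 = 385.2.

385.20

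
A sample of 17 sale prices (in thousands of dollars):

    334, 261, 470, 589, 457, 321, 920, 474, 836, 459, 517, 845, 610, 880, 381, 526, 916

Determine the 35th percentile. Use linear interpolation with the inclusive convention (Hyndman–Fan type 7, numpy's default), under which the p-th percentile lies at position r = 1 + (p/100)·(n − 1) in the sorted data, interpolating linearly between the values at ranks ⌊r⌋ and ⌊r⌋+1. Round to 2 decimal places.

465.60

Sorted: 261, 321, 334, 381, 457, 459, 470, 474, 517, 526, 589, 610, 836, 845, 880, 916, 920.
n = 17.
r = 1 + (35/100)·(17 − 1) = 1 + 5.6 = 6.6.
Rank 6 is 459 and rank 7 is 470.
Interpolate: 459 + 0.6·(470 − 459) = 459 + 0.6·11 = 465.6.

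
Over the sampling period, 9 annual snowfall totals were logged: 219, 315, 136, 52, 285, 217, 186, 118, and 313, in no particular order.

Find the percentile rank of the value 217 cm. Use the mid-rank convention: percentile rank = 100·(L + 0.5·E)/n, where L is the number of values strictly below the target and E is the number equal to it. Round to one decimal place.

50.0

Sorted: 52, 118, 136, 186, 217, 219, 285, 313, 315.
Count below 217: L = 4; count equal: E = 1; n = 9.
Percentile rank = 100·(4 + 0.5·1)/9 = 100·4.5/9 = 50.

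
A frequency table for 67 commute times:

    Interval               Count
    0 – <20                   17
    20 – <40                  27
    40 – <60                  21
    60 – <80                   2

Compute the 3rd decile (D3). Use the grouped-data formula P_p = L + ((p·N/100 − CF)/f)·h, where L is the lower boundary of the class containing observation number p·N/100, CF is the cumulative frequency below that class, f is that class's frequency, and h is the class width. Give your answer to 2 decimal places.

22.30

N = 67; target position k = 30/100 · 67 = 20.1.
Cumulative frequencies: 17, 44, 65, 67.
Observation 20.1 falls in the class 20 – <40.
L = 20, CF = 17, f = 27, h = 20.
P30 = 20 + ((20.1 − 17)/27)·20 = 20 + 2.2963 = 22.2963.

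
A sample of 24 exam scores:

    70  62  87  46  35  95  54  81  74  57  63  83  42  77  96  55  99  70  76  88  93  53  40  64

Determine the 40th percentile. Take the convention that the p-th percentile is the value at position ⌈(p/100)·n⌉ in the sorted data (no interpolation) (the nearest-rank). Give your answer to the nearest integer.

63

Sorted: 35, 40, 42, 46, 53, 54, 55, 57, 62, 63, 64, 70, 70, 74, 76, 77, 81, 83, 87, 88, 93, 95, 96, 99.
n = 24.
Position = ⌈40/100 · 24⌉ = ⌈9.6⌉ = 10.
The value at rank 10 is 63.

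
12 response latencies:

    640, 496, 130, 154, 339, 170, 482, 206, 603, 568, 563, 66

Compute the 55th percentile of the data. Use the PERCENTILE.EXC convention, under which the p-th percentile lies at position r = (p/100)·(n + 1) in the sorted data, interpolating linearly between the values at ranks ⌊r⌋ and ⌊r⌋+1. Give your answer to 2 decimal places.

Sorted: 66, 130, 154, 170, 206, 339, 482, 496, 563, 568, 603, 640.
n = 12.
r = (55/100)·(12 + 1) = 7.15.
Rank 7 is 482 and rank 8 is 496.
Interpolate: 482 + 0.15·(496 − 482) = 482 + 0.15·14 = 484.1.

484.10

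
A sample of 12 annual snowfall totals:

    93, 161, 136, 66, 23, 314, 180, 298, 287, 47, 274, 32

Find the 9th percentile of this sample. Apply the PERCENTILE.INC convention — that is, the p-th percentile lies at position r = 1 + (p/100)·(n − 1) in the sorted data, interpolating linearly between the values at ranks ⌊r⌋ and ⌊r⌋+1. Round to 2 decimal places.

Sorted: 23, 32, 47, 66, 93, 136, 161, 180, 274, 287, 298, 314.
n = 12.
r = 1 + (9/100)·(12 − 1) = 1 + 0.99 = 1.99.
Rank 1 is 23 and rank 2 is 32.
Interpolate: 23 + 0.99·(32 − 23) = 23 + 0.99·9 = 31.91.

31.91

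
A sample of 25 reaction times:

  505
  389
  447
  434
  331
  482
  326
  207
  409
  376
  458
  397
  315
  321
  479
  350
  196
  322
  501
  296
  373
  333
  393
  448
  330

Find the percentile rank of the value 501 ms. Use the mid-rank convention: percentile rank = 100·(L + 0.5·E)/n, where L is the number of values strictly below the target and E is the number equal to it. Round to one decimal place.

Sorted: 196, 207, 296, 315, 321, 322, 326, 330, 331, 333, 350, 373, 376, 389, 393, 397, 409, 434, 447, 448, 458, 479, 482, 501, 505.
Count below 501: L = 23; count equal: E = 1; n = 25.
Percentile rank = 100·(23 + 0.5·1)/25 = 100·23.5/25 = 94.

94.0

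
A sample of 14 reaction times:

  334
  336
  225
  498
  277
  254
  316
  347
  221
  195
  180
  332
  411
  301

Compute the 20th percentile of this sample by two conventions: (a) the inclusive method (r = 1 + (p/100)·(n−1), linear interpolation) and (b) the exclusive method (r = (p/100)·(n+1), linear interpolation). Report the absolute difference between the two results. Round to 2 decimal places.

Sorted: 180, 195, 221, 225, 254, 277, 301, 316, 332, 334, 336, 347, 411, 498.
n = 14.
(a) r = 3.6; between ranks 3 (221) and 4 (225): 223.4.
(b) r = 3 → value at rank 3 = 221.
|223.4 − 221| = 2.4.

2.40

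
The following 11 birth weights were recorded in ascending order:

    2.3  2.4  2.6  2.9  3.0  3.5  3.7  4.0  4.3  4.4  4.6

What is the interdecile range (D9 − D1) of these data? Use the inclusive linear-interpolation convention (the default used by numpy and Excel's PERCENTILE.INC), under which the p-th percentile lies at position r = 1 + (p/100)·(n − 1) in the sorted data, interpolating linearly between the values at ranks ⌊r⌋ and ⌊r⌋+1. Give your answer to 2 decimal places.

2.00

n = 11.
P10: r = 2 (integer) → 2.4.
P90: r = 10 (integer) → 4.4.
Difference: 4.4 − 2.4 = 2.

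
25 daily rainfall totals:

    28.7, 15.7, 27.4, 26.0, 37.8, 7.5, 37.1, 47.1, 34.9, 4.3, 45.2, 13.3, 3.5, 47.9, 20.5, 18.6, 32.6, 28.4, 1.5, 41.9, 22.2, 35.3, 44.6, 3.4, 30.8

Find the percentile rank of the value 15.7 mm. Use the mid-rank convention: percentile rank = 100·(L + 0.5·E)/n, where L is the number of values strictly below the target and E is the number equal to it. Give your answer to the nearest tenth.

26.0

Sorted: 1.5, 3.4, 3.5, 4.3, 7.5, 13.3, 15.7, 18.6, 20.5, 22.2, 26.0, 27.4, 28.4, 28.7, 30.8, 32.6, 34.9, 35.3, 37.1, 37.8, 41.9, 44.6, 45.2, 47.1, 47.9.
Count below 15.7: L = 6; count equal: E = 1; n = 25.
Percentile rank = 100·(6 + 0.5·1)/25 = 100·6.5/25 = 26.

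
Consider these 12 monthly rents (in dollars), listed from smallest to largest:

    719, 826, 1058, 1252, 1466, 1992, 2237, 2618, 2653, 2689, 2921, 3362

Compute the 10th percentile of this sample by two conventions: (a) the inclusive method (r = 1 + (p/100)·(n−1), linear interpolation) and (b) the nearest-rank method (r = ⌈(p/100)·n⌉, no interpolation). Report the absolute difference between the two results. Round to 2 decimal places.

23.20

n = 12.
(a) r = 2.1; between ranks 2 (826) and 3 (1058): 849.2.
(b) the nearest-rank method: rank 2 → 826.
|849.2 − 826| = 23.2.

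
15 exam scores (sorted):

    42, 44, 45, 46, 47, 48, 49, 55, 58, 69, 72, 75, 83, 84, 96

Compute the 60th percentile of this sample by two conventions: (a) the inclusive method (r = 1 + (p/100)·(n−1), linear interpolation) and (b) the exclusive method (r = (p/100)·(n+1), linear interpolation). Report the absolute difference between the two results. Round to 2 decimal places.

2.20

n = 15.
(a) r = 9.4; between ranks 9 (58) and 10 (69): 62.4.
(b) r = 9.6; between ranks 9 (58) and 10 (69): 64.6.
|62.4 − 64.6| = 2.2.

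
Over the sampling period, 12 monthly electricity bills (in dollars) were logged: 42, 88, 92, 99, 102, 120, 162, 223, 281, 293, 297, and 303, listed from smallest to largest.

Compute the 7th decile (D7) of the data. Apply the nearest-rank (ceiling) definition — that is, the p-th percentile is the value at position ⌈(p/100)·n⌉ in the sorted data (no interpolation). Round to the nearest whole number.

n = 12.
Position = ⌈70/100 · 12⌉ = ⌈8.4⌉ = 9.
The value at rank 9 is 281.

281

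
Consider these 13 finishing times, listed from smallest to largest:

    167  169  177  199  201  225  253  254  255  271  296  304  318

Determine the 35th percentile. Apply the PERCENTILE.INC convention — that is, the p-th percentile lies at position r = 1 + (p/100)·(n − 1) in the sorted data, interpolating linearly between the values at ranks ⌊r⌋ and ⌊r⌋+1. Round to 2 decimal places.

n = 13.
r = 1 + (35/100)·(13 − 1) = 1 + 4.2 = 5.2.
Rank 5 is 201 and rank 6 is 225.
Interpolate: 201 + 0.2·(225 − 201) = 201 + 0.2·24 = 205.8.

205.80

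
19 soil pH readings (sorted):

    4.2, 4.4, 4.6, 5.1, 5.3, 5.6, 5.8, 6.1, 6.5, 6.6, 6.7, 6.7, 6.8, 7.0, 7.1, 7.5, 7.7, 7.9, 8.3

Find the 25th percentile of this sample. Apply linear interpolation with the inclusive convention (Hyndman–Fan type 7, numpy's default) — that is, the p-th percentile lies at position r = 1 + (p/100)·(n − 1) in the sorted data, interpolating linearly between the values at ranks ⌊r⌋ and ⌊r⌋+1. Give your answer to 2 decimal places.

5.45

n = 19.
r = 1 + (25/100)·(19 − 1) = 1 + 4.5 = 5.5.
Rank 5 is 5.3 and rank 6 is 5.6.
Interpolate: 5.3 + 0.5·(5.6 − 5.3) = 5.3 + 0.5·0.3 = 5.45.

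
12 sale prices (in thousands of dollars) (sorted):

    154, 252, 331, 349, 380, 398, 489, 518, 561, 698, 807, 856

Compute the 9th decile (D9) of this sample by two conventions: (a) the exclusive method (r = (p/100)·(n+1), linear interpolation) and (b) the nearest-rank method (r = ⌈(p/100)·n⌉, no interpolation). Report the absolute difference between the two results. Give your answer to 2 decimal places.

n = 12.
(a) r = 11.7; between ranks 11 (807) and 12 (856): 841.3.
(b) the nearest-rank method: rank 11 → 807.
|841.3 − 807| = 34.3.

34.30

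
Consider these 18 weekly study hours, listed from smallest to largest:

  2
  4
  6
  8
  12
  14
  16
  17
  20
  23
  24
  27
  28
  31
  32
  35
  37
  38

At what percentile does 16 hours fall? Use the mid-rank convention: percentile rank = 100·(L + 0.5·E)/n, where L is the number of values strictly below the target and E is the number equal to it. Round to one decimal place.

Count below 16: L = 6; count equal: E = 1; n = 18.
Percentile rank = 100·(6 + 0.5·1)/18 = 100·6.5/18 = 36.11.

36.1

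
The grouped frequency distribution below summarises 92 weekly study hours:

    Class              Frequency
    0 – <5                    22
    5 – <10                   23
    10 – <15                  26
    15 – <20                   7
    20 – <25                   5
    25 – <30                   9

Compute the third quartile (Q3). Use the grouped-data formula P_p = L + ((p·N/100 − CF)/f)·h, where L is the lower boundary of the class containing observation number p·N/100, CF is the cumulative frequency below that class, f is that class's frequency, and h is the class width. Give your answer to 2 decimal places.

N = 92; target position k = 75/100 · 92 = 69.
Cumulative frequencies: 22, 45, 71, 78, 83, 92.
Observation 69 falls in the class 10 – <15.
L = 10, CF = 45, f = 26, h = 5.
P75 = 10 + ((69 − 45)/26)·5 = 10 + 4.61538 = 14.6154.

14.62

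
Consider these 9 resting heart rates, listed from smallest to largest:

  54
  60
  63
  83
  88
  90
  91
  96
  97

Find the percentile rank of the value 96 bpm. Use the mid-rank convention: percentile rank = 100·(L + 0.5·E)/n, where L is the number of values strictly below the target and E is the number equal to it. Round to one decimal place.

Count below 96: L = 7; count equal: E = 1; n = 9.
Percentile rank = 100·(7 + 0.5·1)/9 = 100·7.5/9 = 83.33.

83.3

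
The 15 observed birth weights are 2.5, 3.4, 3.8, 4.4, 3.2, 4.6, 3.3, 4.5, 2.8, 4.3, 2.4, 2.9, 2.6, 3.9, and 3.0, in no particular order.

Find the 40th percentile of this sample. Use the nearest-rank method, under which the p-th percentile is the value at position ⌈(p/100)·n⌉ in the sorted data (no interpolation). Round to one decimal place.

Sorted: 2.4, 2.5, 2.6, 2.8, 2.9, 3.0, 3.2, 3.3, 3.4, 3.8, 3.9, 4.3, 4.4, 4.5, 4.6.
n = 15.
Position = ⌈40/100 · 15⌉ = ⌈6⌉ = 6.
The value at rank 6 is 3.0.

3.0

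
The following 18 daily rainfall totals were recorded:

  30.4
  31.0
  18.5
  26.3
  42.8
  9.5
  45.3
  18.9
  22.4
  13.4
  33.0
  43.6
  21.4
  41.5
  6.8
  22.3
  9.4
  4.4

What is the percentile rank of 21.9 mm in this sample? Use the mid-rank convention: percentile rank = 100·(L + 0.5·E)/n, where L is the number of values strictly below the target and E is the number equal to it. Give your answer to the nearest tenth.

44.4

Sorted: 4.4, 6.8, 9.4, 9.5, 13.4, 18.5, 18.9, 21.4, 22.3, 22.4, 26.3, 30.4, 31.0, 33.0, 41.5, 42.8, 43.6, 45.3.
Count below 21.9: L = 8; count equal: E = 0; n = 18.
Percentile rank = 100·(8 + 0.5·0)/18 = 100·8/18 = 44.44.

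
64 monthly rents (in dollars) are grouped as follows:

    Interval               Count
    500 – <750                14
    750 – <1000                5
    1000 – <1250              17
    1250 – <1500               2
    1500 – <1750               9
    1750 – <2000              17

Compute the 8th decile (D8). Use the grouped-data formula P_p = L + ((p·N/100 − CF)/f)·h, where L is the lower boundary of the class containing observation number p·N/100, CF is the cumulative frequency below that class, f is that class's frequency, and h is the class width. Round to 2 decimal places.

N = 64; target position k = 80/100 · 64 = 51.2.
Cumulative frequencies: 14, 19, 36, 38, 47, 64.
Observation 51.2 falls in the class 1750 – <2000.
L = 1750, CF = 47, f = 17, h = 250.
P80 = 1750 + ((51.2 − 47)/17)·250 = 1750 + 61.7647 = 1811.76.

1811.76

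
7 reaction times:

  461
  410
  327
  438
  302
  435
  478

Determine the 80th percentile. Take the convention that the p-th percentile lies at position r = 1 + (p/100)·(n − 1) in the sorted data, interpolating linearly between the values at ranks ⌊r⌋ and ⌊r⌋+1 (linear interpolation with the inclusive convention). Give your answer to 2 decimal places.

Sorted: 302, 327, 410, 435, 438, 461, 478.
n = 7.
r = 1 + (80/100)·(7 − 1) = 1 + 4.8 = 5.8.
Rank 5 is 438 and rank 6 is 461.
Interpolate: 438 + 0.8·(461 − 438) = 438 + 0.8·23 = 456.4.

456.40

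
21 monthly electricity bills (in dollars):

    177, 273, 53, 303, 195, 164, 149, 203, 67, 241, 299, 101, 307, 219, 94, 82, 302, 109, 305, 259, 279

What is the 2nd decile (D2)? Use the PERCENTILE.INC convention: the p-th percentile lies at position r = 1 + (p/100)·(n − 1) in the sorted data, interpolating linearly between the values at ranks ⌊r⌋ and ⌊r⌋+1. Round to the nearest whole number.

Sorted: 53, 67, 82, 94, 101, 109, 149, 164, 177, 195, 203, 219, 241, 259, 273, 279, 299, 302, 303, 305, 307.
n = 21.
r = 1 + (20/100)·(21 − 1) = 1 + 4 = 5.
r is an integer, so P20 is the value at rank 5: 101.

101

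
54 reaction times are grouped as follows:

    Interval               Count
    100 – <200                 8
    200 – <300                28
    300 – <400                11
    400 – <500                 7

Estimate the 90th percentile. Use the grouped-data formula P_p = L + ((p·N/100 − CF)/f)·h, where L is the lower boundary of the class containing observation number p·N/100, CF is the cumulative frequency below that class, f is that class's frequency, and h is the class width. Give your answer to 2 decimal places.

N = 54; target position k = 90/100 · 54 = 48.6.
Cumulative frequencies: 8, 36, 47, 54.
Observation 48.6 falls in the class 400 – <500.
L = 400, CF = 47, f = 7, h = 100.
P90 = 400 + ((48.6 − 47)/7)·100 = 400 + 22.8571 = 422.857.

422.86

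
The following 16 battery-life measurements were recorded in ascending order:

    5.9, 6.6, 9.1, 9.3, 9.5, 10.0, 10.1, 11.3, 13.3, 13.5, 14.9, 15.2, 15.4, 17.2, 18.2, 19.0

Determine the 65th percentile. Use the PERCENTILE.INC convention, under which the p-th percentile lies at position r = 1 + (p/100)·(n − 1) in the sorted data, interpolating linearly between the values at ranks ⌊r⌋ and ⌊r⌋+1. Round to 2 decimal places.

n = 16.
r = 1 + (65/100)·(16 − 1) = 1 + 9.75 = 10.75.
Rank 10 is 13.5 and rank 11 is 14.9.
Interpolate: 13.5 + 0.75·(14.9 − 13.5) = 13.5 + 0.75·1.4 = 14.55.

14.55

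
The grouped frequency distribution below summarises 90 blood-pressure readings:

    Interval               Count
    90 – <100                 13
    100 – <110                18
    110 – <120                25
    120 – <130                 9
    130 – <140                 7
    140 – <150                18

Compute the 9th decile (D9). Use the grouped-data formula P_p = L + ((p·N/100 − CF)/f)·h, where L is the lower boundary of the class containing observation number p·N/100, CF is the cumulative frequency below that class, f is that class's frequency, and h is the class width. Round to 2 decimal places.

145.00

N = 90; target position k = 90/100 · 90 = 81.
Cumulative frequencies: 13, 31, 56, 65, 72, 90.
Observation 81 falls in the class 140 – <150.
L = 140, CF = 72, f = 18, h = 10.
P90 = 140 + ((81 − 72)/18)·10 = 140 + 5 = 145.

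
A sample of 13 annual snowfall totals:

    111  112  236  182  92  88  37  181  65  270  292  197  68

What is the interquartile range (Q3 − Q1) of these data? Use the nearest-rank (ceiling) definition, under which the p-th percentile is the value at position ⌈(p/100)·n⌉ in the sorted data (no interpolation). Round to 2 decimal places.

Sorted: 37, 65, 68, 88, 92, 111, 112, 181, 182, 197, 236, 270, 292.
n = 13.
P25: rank ⌈25/100·13⌉ = 4 → 88.
P75: rank ⌈75/100·13⌉ = 10 → 197.
Difference: 197 − 88 = 109.

109.00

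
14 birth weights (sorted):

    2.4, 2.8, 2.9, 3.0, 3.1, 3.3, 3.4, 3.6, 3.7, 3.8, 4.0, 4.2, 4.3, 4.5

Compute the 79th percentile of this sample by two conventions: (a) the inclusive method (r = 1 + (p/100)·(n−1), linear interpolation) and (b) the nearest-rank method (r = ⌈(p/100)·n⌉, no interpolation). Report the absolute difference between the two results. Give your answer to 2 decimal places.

n = 14.
(a) r = 11.27; between ranks 11 (4.0) and 12 (4.2): 4.054.
(b) the nearest-rank method: rank 12 → 4.2.
|4.054 − 4.2| = 0.146.

0.15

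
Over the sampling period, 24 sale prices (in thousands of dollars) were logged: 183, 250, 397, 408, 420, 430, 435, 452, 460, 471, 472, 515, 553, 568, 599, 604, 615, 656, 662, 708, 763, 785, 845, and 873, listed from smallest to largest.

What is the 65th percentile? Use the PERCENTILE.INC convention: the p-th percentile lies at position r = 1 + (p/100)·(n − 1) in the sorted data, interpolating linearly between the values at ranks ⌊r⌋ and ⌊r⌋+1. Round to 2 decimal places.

n = 24.
r = 1 + (65/100)·(24 − 1) = 1 + 14.95 = 15.95.
Rank 15 is 599 and rank 16 is 604.
Interpolate: 599 + 0.95·(604 − 599) = 599 + 0.95·5 = 603.75.

603.75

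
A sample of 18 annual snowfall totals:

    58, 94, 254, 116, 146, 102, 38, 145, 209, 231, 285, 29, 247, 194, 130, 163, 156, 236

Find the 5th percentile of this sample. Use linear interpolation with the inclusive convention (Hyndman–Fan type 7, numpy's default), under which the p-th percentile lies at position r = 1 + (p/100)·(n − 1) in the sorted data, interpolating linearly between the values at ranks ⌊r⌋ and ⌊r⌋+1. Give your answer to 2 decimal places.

Sorted: 29, 38, 58, 94, 102, 116, 130, 145, 146, 156, 163, 194, 209, 231, 236, 247, 254, 285.
n = 18.
r = 1 + (5/100)·(18 − 1) = 1 + 0.85 = 1.85.
Rank 1 is 29 and rank 2 is 38.
Interpolate: 29 + 0.85·(38 − 29) = 29 + 0.85·9 = 36.65.

36.65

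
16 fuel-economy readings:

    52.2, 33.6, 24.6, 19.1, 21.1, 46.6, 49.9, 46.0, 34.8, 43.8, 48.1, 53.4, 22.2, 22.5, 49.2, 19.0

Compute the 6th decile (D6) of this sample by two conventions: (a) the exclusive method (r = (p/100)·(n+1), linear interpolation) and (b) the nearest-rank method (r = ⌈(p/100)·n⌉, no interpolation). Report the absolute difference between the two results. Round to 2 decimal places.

Sorted: 19.0, 19.1, 21.1, 22.2, 22.5, 24.6, 33.6, 34.8, 43.8, 46.0, 46.6, 48.1, 49.2, 49.9, 52.2, 53.4.
n = 16.
(a) r = 10.2; between ranks 10 (46.0) and 11 (46.6): 46.12.
(b) the nearest-rank method: rank 10 → 46.
|46.12 − 46| = 0.12.

0.12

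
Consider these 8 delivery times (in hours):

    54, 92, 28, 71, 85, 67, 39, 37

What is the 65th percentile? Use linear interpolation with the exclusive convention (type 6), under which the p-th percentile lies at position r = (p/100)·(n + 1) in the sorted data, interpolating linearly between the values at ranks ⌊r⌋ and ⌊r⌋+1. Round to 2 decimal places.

70.40

Sorted: 28, 37, 39, 54, 67, 71, 85, 92.
n = 8.
r = (65/100)·(8 + 1) = 5.85.
Rank 5 is 67 and rank 6 is 71.
Interpolate: 67 + 0.85·(71 − 67) = 67 + 0.85·4 = 70.4.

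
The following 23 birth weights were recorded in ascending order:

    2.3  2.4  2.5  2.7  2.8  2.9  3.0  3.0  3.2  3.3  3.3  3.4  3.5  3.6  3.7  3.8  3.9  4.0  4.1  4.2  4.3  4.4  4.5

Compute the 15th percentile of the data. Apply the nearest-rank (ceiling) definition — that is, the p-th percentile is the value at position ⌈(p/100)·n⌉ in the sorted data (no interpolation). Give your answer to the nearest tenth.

2.7

n = 23.
Position = ⌈15/100 · 23⌉ = ⌈3.45⌉ = 4.
The value at rank 4 is 2.7.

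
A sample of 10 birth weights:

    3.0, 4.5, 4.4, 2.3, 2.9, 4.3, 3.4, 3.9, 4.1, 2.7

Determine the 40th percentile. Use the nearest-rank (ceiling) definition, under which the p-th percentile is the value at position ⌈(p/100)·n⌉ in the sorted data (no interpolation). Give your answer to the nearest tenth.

Sorted: 2.3, 2.7, 2.9, 3.0, 3.4, 3.9, 4.1, 4.3, 4.4, 4.5.
n = 10.
Position = ⌈40/100 · 10⌉ = ⌈4⌉ = 4.
The value at rank 4 is 3.0.

3.0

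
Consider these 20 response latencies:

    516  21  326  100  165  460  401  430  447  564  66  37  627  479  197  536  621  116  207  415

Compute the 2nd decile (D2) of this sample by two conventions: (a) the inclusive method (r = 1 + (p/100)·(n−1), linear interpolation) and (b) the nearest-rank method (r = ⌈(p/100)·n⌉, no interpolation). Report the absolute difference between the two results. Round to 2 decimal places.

12.80

Sorted: 21, 37, 66, 100, 116, 165, 197, 207, 326, 401, 415, 430, 447, 460, 479, 516, 536, 564, 621, 627.
n = 20.
(a) r = 4.8; between ranks 4 (100) and 5 (116): 112.8.
(b) the nearest-rank method: rank 4 → 100.
|112.8 − 100| = 12.8.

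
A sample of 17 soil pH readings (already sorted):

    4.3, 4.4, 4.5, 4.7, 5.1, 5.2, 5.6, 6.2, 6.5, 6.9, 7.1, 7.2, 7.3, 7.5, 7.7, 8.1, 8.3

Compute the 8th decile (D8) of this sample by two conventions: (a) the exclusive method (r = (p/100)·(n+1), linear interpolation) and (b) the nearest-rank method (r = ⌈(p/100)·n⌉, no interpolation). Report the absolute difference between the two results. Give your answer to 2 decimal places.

n = 17.
(a) r = 14.4; between ranks 14 (7.5) and 15 (7.7): 7.58.
(b) the nearest-rank method: rank 14 → 7.5.
|7.58 − 7.5| = 0.08.

0.08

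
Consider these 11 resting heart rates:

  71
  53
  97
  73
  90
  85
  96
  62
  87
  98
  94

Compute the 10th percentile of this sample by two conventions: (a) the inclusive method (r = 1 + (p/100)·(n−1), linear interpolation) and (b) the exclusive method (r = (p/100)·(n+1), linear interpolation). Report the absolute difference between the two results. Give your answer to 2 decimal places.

7.20

Sorted: 53, 62, 71, 73, 85, 87, 90, 94, 96, 97, 98.
n = 11.
(a) r = 2 → value at rank 2 = 62.
(b) r = 1.2; between ranks 1 (53) and 2 (62): 54.8.
|62 − 54.8| = 7.2.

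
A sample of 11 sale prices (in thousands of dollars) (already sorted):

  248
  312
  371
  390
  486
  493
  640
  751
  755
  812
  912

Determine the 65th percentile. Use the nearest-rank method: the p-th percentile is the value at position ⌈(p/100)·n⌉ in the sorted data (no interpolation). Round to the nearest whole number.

751

n = 11.
Position = ⌈65/100 · 11⌉ = ⌈7.15⌉ = 8.
The value at rank 8 is 751.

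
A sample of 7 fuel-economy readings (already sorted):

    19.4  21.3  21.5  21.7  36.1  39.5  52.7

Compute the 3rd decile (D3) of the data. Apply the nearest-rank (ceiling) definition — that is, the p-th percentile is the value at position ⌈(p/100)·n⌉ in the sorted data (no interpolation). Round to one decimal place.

n = 7.
Position = ⌈30/100 · 7⌉ = ⌈2.1⌉ = 3.
The value at rank 3 is 21.5.

21.5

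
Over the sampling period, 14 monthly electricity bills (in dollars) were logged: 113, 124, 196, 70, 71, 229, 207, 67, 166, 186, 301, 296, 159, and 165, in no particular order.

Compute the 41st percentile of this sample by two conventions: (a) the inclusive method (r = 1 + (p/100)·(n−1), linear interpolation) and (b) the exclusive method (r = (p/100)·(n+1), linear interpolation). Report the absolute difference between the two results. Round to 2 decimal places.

1.08

Sorted: 67, 70, 71, 113, 124, 159, 165, 166, 186, 196, 207, 229, 296, 301.
n = 14.
(a) r = 6.33; between ranks 6 (159) and 7 (165): 160.98.
(b) r = 6.15; between ranks 6 (159) and 7 (165): 159.9.
|160.98 − 159.9| = 1.08.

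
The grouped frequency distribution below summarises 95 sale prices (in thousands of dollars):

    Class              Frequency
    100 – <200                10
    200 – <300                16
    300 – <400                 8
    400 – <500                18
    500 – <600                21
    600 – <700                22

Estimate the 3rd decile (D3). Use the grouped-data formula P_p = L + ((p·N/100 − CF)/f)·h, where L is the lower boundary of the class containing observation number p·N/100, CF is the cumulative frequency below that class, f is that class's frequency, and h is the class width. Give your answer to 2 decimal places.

N = 95; target position k = 30/100 · 95 = 28.5.
Cumulative frequencies: 10, 26, 34, 52, 73, 95.
Observation 28.5 falls in the class 300 – <400.
L = 300, CF = 26, f = 8, h = 100.
P30 = 300 + ((28.5 − 26)/8)·100 = 300 + 31.25 = 331.25.

331.25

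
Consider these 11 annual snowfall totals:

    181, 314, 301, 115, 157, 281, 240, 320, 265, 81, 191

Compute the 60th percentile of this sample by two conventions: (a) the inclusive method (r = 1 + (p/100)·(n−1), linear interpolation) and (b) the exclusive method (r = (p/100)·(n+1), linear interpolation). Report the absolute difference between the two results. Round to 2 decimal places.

3.20

Sorted: 81, 115, 157, 181, 191, 240, 265, 281, 301, 314, 320.
n = 11.
(a) r = 7 → value at rank 7 = 265.
(b) r = 7.2; between ranks 7 (265) and 8 (281): 268.2.
|265 − 268.2| = 3.2.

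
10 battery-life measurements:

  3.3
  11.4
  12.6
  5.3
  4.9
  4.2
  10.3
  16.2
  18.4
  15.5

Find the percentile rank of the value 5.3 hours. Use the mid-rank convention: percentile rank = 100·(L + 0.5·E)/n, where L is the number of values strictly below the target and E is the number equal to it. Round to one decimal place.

Sorted: 3.3, 4.2, 4.9, 5.3, 10.3, 11.4, 12.6, 15.5, 16.2, 18.4.
Count below 5.3: L = 3; count equal: E = 1; n = 10.
Percentile rank = 100·(3 + 0.5·1)/10 = 100·3.5/10 = 35.

35.0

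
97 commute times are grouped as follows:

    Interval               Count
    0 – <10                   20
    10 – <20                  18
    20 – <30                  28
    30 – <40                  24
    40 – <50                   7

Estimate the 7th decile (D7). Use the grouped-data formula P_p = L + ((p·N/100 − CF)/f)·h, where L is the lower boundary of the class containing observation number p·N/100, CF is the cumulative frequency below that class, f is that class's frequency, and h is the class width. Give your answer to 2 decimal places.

N = 97; target position k = 70/100 · 97 = 67.9.
Cumulative frequencies: 20, 38, 66, 90, 97.
Observation 67.9 falls in the class 30 – <40.
L = 30, CF = 66, f = 24, h = 10.
P70 = 30 + ((67.9 − 66)/24)·10 = 30 + 0.791667 = 30.7917.

30.79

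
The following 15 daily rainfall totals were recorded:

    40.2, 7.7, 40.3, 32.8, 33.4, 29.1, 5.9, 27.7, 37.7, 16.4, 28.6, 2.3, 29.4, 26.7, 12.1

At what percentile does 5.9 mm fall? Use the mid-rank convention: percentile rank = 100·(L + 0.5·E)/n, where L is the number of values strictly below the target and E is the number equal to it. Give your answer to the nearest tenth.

10.0

Sorted: 2.3, 5.9, 7.7, 12.1, 16.4, 26.7, 27.7, 28.6, 29.1, 29.4, 32.8, 33.4, 37.7, 40.2, 40.3.
Count below 5.9: L = 1; count equal: E = 1; n = 15.
Percentile rank = 100·(1 + 0.5·1)/15 = 100·1.5/15 = 10.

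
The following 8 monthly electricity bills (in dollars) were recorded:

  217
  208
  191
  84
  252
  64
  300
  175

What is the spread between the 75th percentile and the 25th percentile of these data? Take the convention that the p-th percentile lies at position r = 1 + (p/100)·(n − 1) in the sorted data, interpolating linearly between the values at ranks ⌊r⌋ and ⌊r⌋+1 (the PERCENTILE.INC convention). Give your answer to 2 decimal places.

73.50

Sorted: 64, 84, 175, 191, 208, 217, 252, 300.
n = 8.
P25: r = 2.75; ranks 2–3 are 84, 175; interpolating gives 152.25.
P75: r = 6.25; ranks 6–7 are 217, 252; interpolating gives 225.75.
Difference: 225.75 − 152.25 = 73.5.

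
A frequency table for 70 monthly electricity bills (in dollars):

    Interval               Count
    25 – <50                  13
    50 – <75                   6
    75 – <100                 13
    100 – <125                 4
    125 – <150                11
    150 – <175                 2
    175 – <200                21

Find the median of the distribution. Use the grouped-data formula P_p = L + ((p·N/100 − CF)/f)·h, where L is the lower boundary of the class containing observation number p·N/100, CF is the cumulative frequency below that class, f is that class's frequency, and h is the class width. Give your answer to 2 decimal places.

118.75

N = 70; target position k = 50/100 · 70 = 35.
Cumulative frequencies: 13, 19, 32, 36, 47, 49, 70.
Observation 35 falls in the class 100 – <125.
L = 100, CF = 32, f = 4, h = 25.
P50 = 100 + ((35 − 32)/4)·25 = 100 + 18.75 = 118.75.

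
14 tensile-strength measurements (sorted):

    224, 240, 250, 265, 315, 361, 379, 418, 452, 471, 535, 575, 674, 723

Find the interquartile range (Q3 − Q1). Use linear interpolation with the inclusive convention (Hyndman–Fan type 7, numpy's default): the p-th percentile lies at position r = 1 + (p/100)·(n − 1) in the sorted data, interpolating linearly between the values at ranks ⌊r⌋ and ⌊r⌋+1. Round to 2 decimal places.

241.50

n = 14.
P25: r = 4.25; ranks 4–5 are 265, 315; interpolating gives 277.5.
P75: r = 10.75; ranks 10–11 are 471, 535; interpolating gives 519.
Difference: 519 − 277.5 = 241.5.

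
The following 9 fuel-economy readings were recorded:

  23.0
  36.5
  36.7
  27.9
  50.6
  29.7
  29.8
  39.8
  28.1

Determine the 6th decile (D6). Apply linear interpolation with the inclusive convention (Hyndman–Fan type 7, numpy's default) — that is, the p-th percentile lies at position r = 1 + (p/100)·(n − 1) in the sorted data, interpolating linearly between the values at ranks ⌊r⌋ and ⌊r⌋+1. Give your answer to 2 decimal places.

Sorted: 23.0, 27.9, 28.1, 29.7, 29.8, 36.5, 36.7, 39.8, 50.6.
n = 9.
r = 1 + (60/100)·(9 − 1) = 1 + 4.8 = 5.8.
Rank 5 is 29.8 and rank 6 is 36.5.
Interpolate: 29.8 + 0.8·(36.5 − 29.8) = 29.8 + 0.8·6.7 = 35.16.

35.16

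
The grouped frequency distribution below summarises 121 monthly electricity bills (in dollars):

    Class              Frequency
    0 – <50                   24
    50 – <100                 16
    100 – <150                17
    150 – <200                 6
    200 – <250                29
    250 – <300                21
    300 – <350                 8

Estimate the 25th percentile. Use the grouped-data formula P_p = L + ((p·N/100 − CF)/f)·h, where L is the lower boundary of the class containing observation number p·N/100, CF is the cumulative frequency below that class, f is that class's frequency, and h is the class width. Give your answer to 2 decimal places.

N = 121; target position k = 25/100 · 121 = 30.25.
Cumulative frequencies: 24, 40, 57, 63, 92, 113, 121.
Observation 30.25 falls in the class 50 – <100.
L = 50, CF = 24, f = 16, h = 50.
P25 = 50 + ((30.25 − 24)/16)·50 = 50 + 19.5312 = 69.5312.

69.53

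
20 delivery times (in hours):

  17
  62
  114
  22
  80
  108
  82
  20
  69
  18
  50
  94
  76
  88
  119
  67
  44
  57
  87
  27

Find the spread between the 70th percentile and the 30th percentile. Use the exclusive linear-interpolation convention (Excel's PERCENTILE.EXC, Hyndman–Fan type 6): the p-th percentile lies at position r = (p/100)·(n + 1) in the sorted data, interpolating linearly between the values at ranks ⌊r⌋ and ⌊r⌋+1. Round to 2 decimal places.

39.70

Sorted: 17, 18, 20, 22, 27, 44, 50, 57, 62, 67, 69, 76, 80, 82, 87, 88, 94, 108, 114, 119.
n = 20.
P30: r = 6.3; ranks 6–7 are 44, 50; interpolating gives 45.8.
P70: r = 14.7; ranks 14–15 are 82, 87; interpolating gives 85.5.
Difference: 85.5 − 45.8 = 39.7.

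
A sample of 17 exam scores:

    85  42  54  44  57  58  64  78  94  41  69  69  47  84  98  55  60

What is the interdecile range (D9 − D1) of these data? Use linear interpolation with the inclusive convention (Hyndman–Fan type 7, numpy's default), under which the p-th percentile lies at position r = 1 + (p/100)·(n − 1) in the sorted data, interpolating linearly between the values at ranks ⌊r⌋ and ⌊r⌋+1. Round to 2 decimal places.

Sorted: 41, 42, 44, 47, 54, 55, 57, 58, 60, 64, 69, 69, 78, 84, 85, 94, 98.
n = 17.
P10: r = 2.6; ranks 2–3 are 42, 44; interpolating gives 43.2.
P90: r = 15.4; ranks 15–16 are 85, 94; interpolating gives 88.6.
Difference: 88.6 − 43.2 = 45.4.

45.40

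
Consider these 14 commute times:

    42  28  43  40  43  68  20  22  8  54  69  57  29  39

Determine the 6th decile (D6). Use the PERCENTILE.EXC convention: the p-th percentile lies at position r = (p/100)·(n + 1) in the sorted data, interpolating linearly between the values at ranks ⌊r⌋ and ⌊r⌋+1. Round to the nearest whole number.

43

Sorted: 8, 20, 22, 28, 29, 39, 40, 42, 43, 43, 54, 57, 68, 69.
n = 14.
r = (60/100)·(14 + 1) = 9.
r is an integer, so P60 is the value at rank 9: 43.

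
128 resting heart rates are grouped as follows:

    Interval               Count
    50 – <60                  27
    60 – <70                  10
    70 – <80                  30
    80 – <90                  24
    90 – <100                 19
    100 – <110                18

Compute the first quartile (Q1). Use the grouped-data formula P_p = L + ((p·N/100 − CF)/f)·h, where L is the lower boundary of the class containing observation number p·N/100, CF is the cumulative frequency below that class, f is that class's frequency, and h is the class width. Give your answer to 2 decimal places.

65.00

N = 128; target position k = 25/100 · 128 = 32.
Cumulative frequencies: 27, 37, 67, 91, 110, 128.
Observation 32 falls in the class 60 – <70.
L = 60, CF = 27, f = 10, h = 10.
P25 = 60 + ((32 − 27)/10)·10 = 60 + 5 = 65.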